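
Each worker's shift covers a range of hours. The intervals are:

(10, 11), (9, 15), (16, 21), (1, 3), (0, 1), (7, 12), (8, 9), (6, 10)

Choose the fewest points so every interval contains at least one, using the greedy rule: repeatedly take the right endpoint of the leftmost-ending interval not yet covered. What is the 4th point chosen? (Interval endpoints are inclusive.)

21

Sort by right endpoint; whenever an interval is uncovered, place a point at its right end.
Sorted: [0,1] [1,3] [8,9] [6,10] [10,11] [7,12] [9,15] [16,21]
{[0,1],[1,3]} hit by 1; {[8,9],[6,10]} hit by 9; {[10,11],[7,12],[9,15]} hit by 11; {[16,21]} hit by 21.
Points: 1, 9, 11, 21 (4 total).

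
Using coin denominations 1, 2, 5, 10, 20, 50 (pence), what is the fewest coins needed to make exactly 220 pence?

Greedy: take as many of the largest coin as possible, then repeat with the remainder.
220 = 4×50 + 1×20
Total coins = 4 + 1 = 5

5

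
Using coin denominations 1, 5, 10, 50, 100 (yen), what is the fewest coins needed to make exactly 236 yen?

7

236 = 2×100 + 3×10 + 1×5 + 1×1
Total coins = 2 + 3 + 1 + 1 = 7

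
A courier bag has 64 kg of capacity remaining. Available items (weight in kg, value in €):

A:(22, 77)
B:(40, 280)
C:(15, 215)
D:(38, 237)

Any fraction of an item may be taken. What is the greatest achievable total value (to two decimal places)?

Order: C (215/15=14.33) > B (280/40=7.00) > D (237/38=6.24) > A (77/22=3.50)
Fill: take C (15 @ 215) → take B (40 @ 280) → take 9/38 of D → 56.13; 64/64 used.
Total value = 551.13

551.13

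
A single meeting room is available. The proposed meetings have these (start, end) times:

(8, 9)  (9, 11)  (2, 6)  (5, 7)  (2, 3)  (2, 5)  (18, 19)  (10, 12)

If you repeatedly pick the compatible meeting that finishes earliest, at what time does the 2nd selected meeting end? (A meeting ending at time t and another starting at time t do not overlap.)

7

Greedy by earliest finish: after sorting by end time, pick each interval compatible with the last pick.
Sorted by end: (2,3)  (2,5)  (2,6)  (5,7)  (8,9)  (9,11)  (10,12)  (18,19)
take (2,3); skip (2,5); skip (2,6); take (5,7); take (8,9); take (9,11); take (18,19).
Selected: (2,3) (5,7) (8,9) (9,11) (18,19)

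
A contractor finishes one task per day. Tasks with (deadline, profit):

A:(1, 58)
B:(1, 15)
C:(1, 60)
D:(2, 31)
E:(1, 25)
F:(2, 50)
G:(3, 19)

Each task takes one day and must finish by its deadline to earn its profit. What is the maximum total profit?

129

By profit: C(d1,60), A(d1,58), F(d2,50), D(d2,31), E(d1,25), G(d3,19), B(d1,15)
C→slot 1; A skipped; F→slot 2; D skipped; E skipped; G→slot 3; B skipped.
Profit = 60 + 50 + 19 = 129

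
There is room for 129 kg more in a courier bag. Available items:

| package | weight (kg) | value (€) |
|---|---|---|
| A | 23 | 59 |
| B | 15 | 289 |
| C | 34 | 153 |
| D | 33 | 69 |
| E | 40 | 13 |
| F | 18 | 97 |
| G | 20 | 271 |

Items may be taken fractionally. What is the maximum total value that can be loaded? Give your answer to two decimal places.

Sort by value per unit weight and fill in that order.
Order: B (289/15=19.27) > G (271/20=13.55) > F (97/18=5.39) > C (153/34=4.50) > A (59/23=2.57) > D (69/33=2.09) > E (13/40=0.33)
Fill: take B (15 @ 289) → take G (20 @ 271) → take F (18 @ 97) → take C (34 @ 153) → take A (23 @ 59) → take 19/33 of D → 39.73; 129/129 used.
Total value = 908.73

908.73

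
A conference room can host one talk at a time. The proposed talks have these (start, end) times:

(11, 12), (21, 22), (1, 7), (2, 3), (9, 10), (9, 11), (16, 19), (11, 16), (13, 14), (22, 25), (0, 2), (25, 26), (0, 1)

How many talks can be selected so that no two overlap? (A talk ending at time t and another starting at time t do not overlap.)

Sorted by end: (0,1)  (0,2)  (2,3)  (1,7)  (9,10)  (9,11)  (11,12)  (13,14)  (11,16)  (16,19)  (21,22)  (22,25)  (25,26)
take (0,1); skip (0,2); take (2,3); take (9,10); take (11,12); take (13,14); take (16,19); take (21,22); take (22,25); take (25,26).
Selected 9 talks.

9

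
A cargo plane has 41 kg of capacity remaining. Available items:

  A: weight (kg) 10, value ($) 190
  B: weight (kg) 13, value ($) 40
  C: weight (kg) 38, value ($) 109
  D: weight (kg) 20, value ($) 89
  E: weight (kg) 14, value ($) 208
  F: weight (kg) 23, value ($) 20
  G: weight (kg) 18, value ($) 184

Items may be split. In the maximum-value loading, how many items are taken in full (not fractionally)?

Greedy by value/weight ratio, highest first.
Order: A (190/10=19.00) > E (208/14=14.86) > G (184/18=10.22) > D (89/20=4.45) > B (40/13=3.08) > C (109/38=2.87) > F (20/23=0.87)
Fill: take A (10 @ 190) → take E (14 @ 208) → take 17/18 of G → 173.78; 41/41 used.
2 item(s) taken whole; one partial (take 17/18 of G).

2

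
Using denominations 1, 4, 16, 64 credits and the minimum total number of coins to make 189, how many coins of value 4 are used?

Use the largest denomination that fits, subtract, and repeat.
189 − 2×64→61 − 3×16→13 − 3×4→1 − 1×1→0
Count of 4: 3

3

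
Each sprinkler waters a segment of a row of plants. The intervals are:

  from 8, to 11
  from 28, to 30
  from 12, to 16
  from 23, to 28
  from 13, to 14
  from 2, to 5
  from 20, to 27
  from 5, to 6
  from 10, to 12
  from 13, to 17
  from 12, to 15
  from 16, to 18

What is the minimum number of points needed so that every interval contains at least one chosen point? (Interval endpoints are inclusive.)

Process intervals by earliest right end; each time one isn't hit yet, stab at its right endpoint.
By right end: [2,5]  [5,6]  [8,11]  [10,12]  [13,14]  [12,15]  [12,16]  [13,17]  [16,18]  [20,27]  [23,28]  [28,30]
[2,5] uncovered → point at 5; [8,11] uncovered → point at 11; [13,14] uncovered → point at 14; [16,18] uncovered → point at 18; [20,27] uncovered → point at 27; [28,30] uncovered → point at 30.
Points: 5, 11, 14, 18, 27, 30 (6 total).

6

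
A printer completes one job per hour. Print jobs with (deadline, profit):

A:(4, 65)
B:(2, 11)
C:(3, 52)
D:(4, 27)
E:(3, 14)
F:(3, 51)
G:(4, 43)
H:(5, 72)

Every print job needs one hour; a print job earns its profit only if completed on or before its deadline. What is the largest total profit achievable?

Profit order: H=72 A=65 C=52 F=51 G=43 D=27 E=14 B=11
Assign: H→slot 5, A→slot 4, C→slot 3, F→slot 2, G→slot 1, D skipped, E skipped, B skipped.
Slots: [1:G] [2:F] [3:C] [4:A] [5:H]
Profit = 43 + 51 + 52 + 65 + 72 = 283

283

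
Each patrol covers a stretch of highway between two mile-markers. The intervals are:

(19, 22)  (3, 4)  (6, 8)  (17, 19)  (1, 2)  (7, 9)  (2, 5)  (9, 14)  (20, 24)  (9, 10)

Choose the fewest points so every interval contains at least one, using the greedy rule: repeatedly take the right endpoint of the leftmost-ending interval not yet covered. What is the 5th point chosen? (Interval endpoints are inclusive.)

By right end: [1,2]  [3,4]  [2,5]  [6,8]  [7,9]  [9,10]  [9,14]  [17,19]  [19,22]  [20,24]
[1,2] uncovered → point at 2; [3,4] uncovered → point at 4; [6,8] uncovered → point at 8; [9,10] uncovered → point at 10; [17,19] uncovered → point at 19; [20,24] uncovered → point at 24.
Points: 2, 4, 8, 10, 19, 24 (6 total).

19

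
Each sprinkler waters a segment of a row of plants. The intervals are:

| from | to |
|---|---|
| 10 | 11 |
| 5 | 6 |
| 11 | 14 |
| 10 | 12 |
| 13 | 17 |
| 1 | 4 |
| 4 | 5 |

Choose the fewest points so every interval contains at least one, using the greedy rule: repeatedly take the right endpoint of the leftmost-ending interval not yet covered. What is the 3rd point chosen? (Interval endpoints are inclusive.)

Sort by right endpoint; whenever an interval is uncovered, place a point at its right end.
By right end: [1,4]  [4,5]  [5,6]  [10,11]  [10,12]  [11,14]  [13,17]
[1,4] uncovered → point at 4; [5,6] uncovered → point at 6; [10,11] uncovered → point at 11; [13,17] uncovered → point at 17.
Points: 4, 6, 11, 17 (4 total).

11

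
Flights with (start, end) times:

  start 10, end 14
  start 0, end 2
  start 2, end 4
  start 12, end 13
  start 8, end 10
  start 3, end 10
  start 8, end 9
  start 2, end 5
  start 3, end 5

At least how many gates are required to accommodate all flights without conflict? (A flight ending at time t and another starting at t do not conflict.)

The answer is the maximum number of intervals overlapping at any instant.
starts: [0, 2, 2, 3, 3, 8, 8, 10, 12]
ends:   [2, 4, 5, 5, 9, 10, 10, 13, 14]
s0→1 e2→0 s2→1 s2→2 s3→3 s3→4  — peak 4.

4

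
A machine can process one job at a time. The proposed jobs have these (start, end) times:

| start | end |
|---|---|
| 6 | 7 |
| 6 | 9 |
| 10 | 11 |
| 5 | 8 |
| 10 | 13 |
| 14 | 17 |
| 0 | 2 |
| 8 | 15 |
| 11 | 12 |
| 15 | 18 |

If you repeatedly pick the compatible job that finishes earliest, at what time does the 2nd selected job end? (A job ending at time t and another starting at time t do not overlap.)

Sorted by end: (0,2)  (6,7)  (5,8)  (6,9)  (10,11)  (11,12)  (10,13)  (8,15)  (14,17)  (15,18)
take (0,2); take (6,7); take (10,11); take (11,12); skip (8,15); take (14,17).
Selected: (0,2) (6,7) (10,11) (11,12) (14,17)

7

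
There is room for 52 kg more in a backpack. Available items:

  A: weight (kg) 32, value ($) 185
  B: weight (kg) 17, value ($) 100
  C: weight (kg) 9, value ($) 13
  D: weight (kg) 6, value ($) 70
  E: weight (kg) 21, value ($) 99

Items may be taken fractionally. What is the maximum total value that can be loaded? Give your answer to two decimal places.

Greedy by value/weight ratio, highest first.
Ratios (sorted): D 11.67, B 5.88, A 5.78, E 4.71, C 1.44
take D (6 @ 70); take B (17 @ 100); take 29/32 of A → 167.66. Capacity used 52/52.
Total value = 337.66

337.66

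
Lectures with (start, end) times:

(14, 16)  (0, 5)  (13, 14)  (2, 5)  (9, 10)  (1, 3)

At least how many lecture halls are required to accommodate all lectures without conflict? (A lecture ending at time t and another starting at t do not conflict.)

starts: [0, 1, 2, 9, 13, 14]
ends:   [3, 5, 5, 10, 14, 16]
s0→1 s1→2 s2→3  — peak 3.

3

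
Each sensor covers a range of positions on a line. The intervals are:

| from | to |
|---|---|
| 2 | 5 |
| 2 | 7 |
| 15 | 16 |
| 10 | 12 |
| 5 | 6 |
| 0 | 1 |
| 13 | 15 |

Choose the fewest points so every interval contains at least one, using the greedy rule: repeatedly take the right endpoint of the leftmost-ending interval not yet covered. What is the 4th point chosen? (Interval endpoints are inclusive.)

15

Sorted: [0,1] [2,5] [5,6] [2,7] [10,12] [13,15] [15,16]
{[0,1]} hit by 1; {[2,5],[5,6],[2,7]} hit by 5; {[10,12]} hit by 12; {[13,15],[15,16]} hit by 15.
Points: 1, 5, 12, 15 (4 total).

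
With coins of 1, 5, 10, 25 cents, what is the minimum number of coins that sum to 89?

89 = 3×25 + 1×10 + 4×1
Total coins = 3 + 1 + 4 = 8

8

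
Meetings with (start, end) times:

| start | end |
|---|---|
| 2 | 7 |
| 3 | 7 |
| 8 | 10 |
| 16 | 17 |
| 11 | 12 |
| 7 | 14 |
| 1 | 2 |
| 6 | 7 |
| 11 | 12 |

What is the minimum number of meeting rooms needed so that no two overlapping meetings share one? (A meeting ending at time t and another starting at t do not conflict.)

starts: [1, 2, 3, 6, 7, 8, 11, 11, 16]
ends:   [2, 7, 7, 7, 10, 12, 12, 14, 17]
s1→1 e2→0 s2→1 s3→2 s6→3  — peak 3.

3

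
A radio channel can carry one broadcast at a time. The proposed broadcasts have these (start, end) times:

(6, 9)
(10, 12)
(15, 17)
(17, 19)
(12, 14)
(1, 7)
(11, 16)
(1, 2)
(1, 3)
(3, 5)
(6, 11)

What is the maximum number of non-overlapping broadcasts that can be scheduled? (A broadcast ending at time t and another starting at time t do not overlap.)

Greedy by earliest finish: after sorting by end time, pick each interval compatible with the last pick.
By end time: (1,2), (1,3), (3,5), (1,7), (6,9), (6,11), (10,12), (12,14), (11,16), (15,17), (17,19).
Pick (1,2); next start ≥ 2 → (3,5); next start ≥ 5 → (6,9); next start ≥ 9 → (10,12); next start ≥ 12 → (12,14); next start ≥ 14 → (15,17); next start ≥ 17 → (17,19).
Selected 7 broadcasts.

7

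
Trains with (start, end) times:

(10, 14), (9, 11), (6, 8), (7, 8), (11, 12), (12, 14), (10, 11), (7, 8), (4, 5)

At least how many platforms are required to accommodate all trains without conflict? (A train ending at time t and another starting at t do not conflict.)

Events (time:±→running): 4:+→1 5:-→0 6:+→1 7:+→2 7:+→3 … peak 3.

3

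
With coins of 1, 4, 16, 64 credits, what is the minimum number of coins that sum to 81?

3

81 − 1×64→17 − 1×16→1 − 1×1→0
Total coins = 1 + 1 + 1 = 3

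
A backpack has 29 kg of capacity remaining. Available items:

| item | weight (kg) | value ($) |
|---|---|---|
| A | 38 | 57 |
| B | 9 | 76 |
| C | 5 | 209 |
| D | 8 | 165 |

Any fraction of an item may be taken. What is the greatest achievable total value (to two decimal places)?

460.50

Order: C (209/5=41.80) > D (165/8=20.62) > B (76/9=8.44) > A (57/38=1.50)
Fill: take C (5 @ 209) → take D (8 @ 165) → take B (9 @ 76) → take 7/38 of A → 10.50; 29/29 used.
Total value = 460.50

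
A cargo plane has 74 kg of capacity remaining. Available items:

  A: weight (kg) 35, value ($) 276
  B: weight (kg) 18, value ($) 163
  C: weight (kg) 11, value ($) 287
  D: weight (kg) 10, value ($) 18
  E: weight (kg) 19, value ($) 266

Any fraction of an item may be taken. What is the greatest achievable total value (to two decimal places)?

921.03

Sort by value per unit weight and fill in that order.
Ratios (sorted): C 26.09, E 14.00, B 9.06, A 7.89, D 1.80
take C (11 @ 287); take E (19 @ 266); take B (18 @ 163); take 26/35 of A → 205.03. Capacity used 74/74.
Total value = 921.03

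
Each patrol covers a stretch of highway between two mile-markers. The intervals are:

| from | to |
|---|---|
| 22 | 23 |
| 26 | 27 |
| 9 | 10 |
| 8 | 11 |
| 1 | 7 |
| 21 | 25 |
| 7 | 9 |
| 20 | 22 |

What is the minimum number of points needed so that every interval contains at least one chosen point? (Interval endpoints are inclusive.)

4

Sort by right endpoint; whenever an interval is uncovered, place a point at its right end.
Sorted: [1,7] [7,9] [9,10] [8,11] [20,22] [22,23] [21,25] [26,27]
{[1,7],[7,9]} hit by 7; {[9,10],[8,11]} hit by 10; {[20,22],[22,23],[21,25]} hit by 22; {[26,27]} hit by 27.
Points: 7, 10, 22, 27 (4 total).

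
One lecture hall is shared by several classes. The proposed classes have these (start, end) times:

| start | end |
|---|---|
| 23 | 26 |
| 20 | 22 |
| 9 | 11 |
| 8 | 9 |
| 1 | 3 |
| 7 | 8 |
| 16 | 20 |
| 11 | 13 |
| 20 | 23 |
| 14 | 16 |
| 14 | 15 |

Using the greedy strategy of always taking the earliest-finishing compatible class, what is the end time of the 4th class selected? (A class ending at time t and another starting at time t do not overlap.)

11

Greedy by earliest finish: after sorting by end time, pick each interval compatible with the last pick.
Sorted by end: (1,3)  (7,8)  (8,9)  (9,11)  (11,13)  (14,15)  (14,16)  (16,20)  (20,22)  (20,23)  (23,26)
take (1,3); take (7,8); take (8,9); take (9,11); take (11,13); take (14,15); take (16,20); take (20,22); skip (20,23); take (23,26).
Selected: (1,3) (7,8) (8,9) (9,11) (11,13) (14,15) (16,20) (20,22) (23,26)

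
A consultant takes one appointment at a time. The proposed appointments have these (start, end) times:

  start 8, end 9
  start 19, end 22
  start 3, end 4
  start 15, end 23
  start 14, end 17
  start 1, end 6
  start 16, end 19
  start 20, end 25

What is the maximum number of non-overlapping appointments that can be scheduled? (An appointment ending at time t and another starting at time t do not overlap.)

By end time: (3,4), (1,6), (8,9), (14,17), (16,19), (19,22), (15,23), (20,25).
Pick (3,4); next start ≥ 4 → (8,9); next start ≥ 9 → (14,17); next start ≥ 17 → (19,22).
Selected 4 appointments.

4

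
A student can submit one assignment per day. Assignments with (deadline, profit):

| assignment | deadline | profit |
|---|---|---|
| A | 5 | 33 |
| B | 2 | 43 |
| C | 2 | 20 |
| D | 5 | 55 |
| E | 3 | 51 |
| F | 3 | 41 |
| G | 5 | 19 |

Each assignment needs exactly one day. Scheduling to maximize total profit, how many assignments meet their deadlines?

5

Take jobs in profit order; each goes to the latest open slot no later than its deadline.
Profit order: D=55 E=51 B=43 F=41 A=33 C=20 G=19
Assign: D→slot 5, E→slot 3, B→slot 2, F→slot 1, A→slot 4, C skipped, G skipped.
Slots: [1:F] [2:B] [3:E] [4:A] [5:D]
5 of 7 scheduled.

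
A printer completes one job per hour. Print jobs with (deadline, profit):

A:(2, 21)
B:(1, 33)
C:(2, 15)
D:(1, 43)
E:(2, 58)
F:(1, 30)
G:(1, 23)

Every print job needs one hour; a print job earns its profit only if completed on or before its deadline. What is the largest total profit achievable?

101

Sort by profit descending; place each in the latest free slot ≤ its deadline.
By profit: E(d2,58), D(d1,43), B(d1,33), F(d1,30), G(d1,23), A(d2,21), C(d2,15)
E→slot 2; D→slot 1; B skipped; F skipped; G skipped; A skipped; C skipped.
Profit = 43 + 58 = 101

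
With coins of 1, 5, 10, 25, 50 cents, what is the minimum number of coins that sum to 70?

Use the largest denomination that fits, subtract, and repeat.
70 − 1×50→20 − 2×10→0
Total coins = 1 + 2 = 3

3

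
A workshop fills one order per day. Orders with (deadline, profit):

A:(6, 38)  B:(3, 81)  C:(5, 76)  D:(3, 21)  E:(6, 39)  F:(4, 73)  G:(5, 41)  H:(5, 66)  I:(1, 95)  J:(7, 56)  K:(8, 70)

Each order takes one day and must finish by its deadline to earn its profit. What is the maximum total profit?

Sort by profit descending; place each in the latest free slot ≤ its deadline.
Profit order: I=95 B=81 C=76 F=73 K=70 H=66 J=56 G=41 E=39 A=38 D=21
Assign: I→slot 1, B→slot 3, C→slot 5, F→slot 4, K→slot 8, H→slot 2, J→slot 7, G skipped, E→slot 6, A skipped, D skipped.
Slots: [1:I] [2:H] [3:B] [4:F] [5:C] [6:E] [7:J] [8:K]
Profit = 95 + 66 + 81 + 73 + 76 + 39 + 56 + 70 = 556

556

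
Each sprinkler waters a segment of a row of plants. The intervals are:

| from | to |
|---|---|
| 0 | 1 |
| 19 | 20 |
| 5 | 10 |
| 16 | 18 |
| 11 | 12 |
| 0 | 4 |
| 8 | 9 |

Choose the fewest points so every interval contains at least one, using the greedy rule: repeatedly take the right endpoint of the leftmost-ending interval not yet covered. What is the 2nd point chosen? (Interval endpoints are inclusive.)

Sort by right endpoint; whenever an interval is uncovered, place a point at its right end.
Sorted: [0,1] [0,4] [8,9] [5,10] [11,12] [16,18] [19,20]
{[0,1],[0,4]} hit by 1; {[8,9],[5,10]} hit by 9; {[11,12]} hit by 12; {[16,18]} hit by 18; {[19,20]} hit by 20.
Points: 1, 9, 12, 18, 20 (5 total).

9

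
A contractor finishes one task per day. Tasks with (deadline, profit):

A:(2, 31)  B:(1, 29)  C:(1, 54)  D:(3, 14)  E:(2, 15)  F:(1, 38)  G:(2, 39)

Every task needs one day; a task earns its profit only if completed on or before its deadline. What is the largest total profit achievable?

Sort by profit descending; place each in the latest free slot ≤ its deadline.
Profit order: C=54 G=39 F=38 A=31 B=29 E=15 D=14
Assign: C→slot 1, G→slot 2, F skipped, A skipped, B skipped, E skipped, D→slot 3.
Slots: [1:C] [2:G] [3:D]
Profit = 54 + 39 + 14 = 107

107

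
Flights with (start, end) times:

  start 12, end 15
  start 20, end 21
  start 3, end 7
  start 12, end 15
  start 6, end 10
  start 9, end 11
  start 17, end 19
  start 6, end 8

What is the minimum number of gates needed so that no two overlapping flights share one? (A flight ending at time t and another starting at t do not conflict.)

3

The answer is the maximum number of intervals overlapping at any instant.
starts: [3, 6, 6, 9, 12, 12, 17, 20]
ends:   [7, 8, 10, 11, 15, 15, 19, 21]
s3→1 s6→2 s6→3  — peak 3.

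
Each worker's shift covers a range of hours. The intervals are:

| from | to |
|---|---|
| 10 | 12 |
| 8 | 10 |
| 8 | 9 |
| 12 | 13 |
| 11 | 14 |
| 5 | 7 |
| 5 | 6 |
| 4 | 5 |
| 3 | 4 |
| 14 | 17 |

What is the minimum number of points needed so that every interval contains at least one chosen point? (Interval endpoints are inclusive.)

By right end: [3,4]  [4,5]  [5,6]  [5,7]  [8,9]  [8,10]  [10,12]  [12,13]  [11,14]  [14,17]
[3,4] uncovered → point at 4; [5,6] uncovered → point at 6; [8,9] uncovered → point at 9; [10,12] uncovered → point at 12; [14,17] uncovered → point at 17.
Points: 4, 6, 9, 12, 17 (5 total).

5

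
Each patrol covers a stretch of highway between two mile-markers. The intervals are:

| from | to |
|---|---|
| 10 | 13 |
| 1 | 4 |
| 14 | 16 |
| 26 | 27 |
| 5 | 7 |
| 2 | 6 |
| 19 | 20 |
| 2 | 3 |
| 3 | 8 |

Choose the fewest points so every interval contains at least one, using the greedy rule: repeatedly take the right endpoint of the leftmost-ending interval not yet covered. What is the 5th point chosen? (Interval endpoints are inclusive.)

Sort by right endpoint; whenever an interval is uncovered, place a point at its right end.
Sorted: [2,3] [1,4] [2,6] [5,7] [3,8] [10,13] [14,16] [19,20] [26,27]
{[2,3],[1,4],[2,6]} hit by 3; {[5,7],[3,8]} hit by 7; {[10,13]} hit by 13; {[14,16]} hit by 16; {[19,20]} hit by 20; {[26,27]} hit by 27.
Points: 3, 7, 13, 16, 20, 27 (6 total).

20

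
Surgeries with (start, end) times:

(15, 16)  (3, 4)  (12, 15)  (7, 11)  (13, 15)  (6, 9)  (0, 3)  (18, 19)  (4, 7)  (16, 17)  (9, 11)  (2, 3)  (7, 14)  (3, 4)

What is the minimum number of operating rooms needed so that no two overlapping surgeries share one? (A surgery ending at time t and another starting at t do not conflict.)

3

Count concurrent intervals with a sweep; the peak is the room count.
starts: [0, 2, 3, 3, 4, 6, 7, 7, 9, 12, 13, 15, 16, 18]
ends:   [3, 3, 4, 4, 7, 9, 11, 11, 14, 15, 15, 16, 17, 19]
s0→1 s2→2 e3→1 e3→0 s3→1 s3→2 e4→1 e4→0 s4→1 s6→2 e7→1 s7→2 s7→3  — peak 3.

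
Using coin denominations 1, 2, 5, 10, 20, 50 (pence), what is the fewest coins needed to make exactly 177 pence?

6

Use the largest denomination that fits, subtract, and repeat.
177 = 3×50 + 1×20 + 1×5 + 1×2
Total coins = 3 + 1 + 1 + 1 = 6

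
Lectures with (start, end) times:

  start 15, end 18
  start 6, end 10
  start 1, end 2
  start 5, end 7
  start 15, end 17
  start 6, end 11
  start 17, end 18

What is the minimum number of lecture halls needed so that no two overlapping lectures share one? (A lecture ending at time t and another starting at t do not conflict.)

Events (time:±→running): 1:+→1 2:-→0 5:+→1 6:+→2 6:+→3 … peak 3.

3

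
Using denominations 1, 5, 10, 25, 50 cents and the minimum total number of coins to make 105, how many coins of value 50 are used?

Greedy: take as many of the largest coin as possible, then repeat with the remainder.
105 − 2×50→5 − 1×5→0
Count of 50: 2

2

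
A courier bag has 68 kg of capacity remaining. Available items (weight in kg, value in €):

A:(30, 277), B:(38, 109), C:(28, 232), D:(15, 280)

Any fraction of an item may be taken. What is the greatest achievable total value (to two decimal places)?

Greedy by value/weight ratio, highest first.
Ratios (sorted): D 18.67, A 9.23, C 8.29, B 2.87
take D (15 @ 280); take A (30 @ 277); take 23/28 of C → 190.57. Capacity used 68/68.
Total value = 747.57

747.57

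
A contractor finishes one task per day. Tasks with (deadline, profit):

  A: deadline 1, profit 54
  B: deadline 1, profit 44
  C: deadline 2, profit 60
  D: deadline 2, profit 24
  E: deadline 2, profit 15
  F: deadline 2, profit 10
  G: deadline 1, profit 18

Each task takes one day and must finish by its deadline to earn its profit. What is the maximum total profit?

114

Profit order: C=60 A=54 B=44 D=24 G=18 E=15 F=10
Assign: C→slot 2, A→slot 1, B skipped, D skipped, G skipped, E skipped, F skipped.
Slots: [1:A] [2:C]
Profit = 54 + 60 = 114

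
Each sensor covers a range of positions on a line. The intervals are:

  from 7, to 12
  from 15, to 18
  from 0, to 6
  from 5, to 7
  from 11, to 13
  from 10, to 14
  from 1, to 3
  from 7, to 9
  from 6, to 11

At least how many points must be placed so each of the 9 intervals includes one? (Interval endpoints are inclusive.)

Sort by right endpoint; whenever an interval is uncovered, place a point at its right end.
By right end: [1,3]  [0,6]  [5,7]  [7,9]  [6,11]  [7,12]  [11,13]  [10,14]  [15,18]
[1,3] uncovered → point at 3; [5,7] uncovered → point at 7; [11,13] uncovered → point at 13; [15,18] uncovered → point at 18.
Points: 3, 7, 13, 18 (4 total).

4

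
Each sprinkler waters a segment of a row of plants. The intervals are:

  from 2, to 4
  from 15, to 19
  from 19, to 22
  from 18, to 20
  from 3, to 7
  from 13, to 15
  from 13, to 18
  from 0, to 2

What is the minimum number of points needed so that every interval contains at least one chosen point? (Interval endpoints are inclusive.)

4

By right end: [0,2]  [2,4]  [3,7]  [13,15]  [13,18]  [15,19]  [18,20]  [19,22]
[0,2] uncovered → point at 2; [3,7] uncovered → point at 7; [13,15] uncovered → point at 15; [18,20] uncovered → point at 20.
Points: 2, 7, 15, 20 (4 total).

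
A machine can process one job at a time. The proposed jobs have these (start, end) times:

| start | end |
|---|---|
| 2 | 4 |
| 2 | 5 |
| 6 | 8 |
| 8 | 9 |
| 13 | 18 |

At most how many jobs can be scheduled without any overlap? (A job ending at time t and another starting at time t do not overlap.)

Greedy by earliest finish: after sorting by end time, pick each interval compatible with the last pick.
Sorted by end: (2,4)  (2,5)  (6,8)  (8,9)  (13,18)
take (2,4); skip (2,5); take (6,8); take (8,9); take (13,18).
Selected 4 jobs.

4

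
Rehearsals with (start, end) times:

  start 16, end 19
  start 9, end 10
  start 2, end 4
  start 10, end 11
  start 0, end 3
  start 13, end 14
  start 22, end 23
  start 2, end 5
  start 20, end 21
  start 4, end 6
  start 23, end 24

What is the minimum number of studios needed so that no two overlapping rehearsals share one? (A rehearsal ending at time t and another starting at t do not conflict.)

Events (time:±→running): 0:+→1 2:+→2 2:+→3 … peak 3.

3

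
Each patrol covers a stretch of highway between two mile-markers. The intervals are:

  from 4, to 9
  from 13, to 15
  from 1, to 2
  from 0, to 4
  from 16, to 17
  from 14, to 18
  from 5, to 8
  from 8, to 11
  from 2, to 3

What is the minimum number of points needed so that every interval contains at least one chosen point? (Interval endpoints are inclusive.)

4

Sorted: [1,2] [2,3] [0,4] [5,8] [4,9] [8,11] [13,15] [16,17] [14,18]
{[1,2],[2,3],[0,4]} hit by 2; {[5,8],[4,9],[8,11]} hit by 8; {[13,15]} hit by 15; {[16,17],[14,18]} hit by 17.
Points: 2, 8, 15, 17 (4 total).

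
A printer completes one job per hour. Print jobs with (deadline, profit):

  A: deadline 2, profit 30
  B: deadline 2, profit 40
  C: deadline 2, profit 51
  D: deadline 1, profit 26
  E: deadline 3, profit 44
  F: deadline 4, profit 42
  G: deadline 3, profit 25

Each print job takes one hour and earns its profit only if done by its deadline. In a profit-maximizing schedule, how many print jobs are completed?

4

Profit order: C=51 E=44 F=42 B=40 A=30 D=26 G=25
Assign: C→slot 2, E→slot 3, F→slot 4, B→slot 1, A skipped, D skipped, G skipped.
Slots: [1:B] [2:C] [3:E] [4:F]
4 of 7 scheduled.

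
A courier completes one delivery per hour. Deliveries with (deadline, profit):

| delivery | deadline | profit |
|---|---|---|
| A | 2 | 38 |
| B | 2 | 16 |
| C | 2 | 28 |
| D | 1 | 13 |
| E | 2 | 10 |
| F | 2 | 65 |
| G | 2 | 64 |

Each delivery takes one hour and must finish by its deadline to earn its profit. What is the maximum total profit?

Take jobs in profit order; each goes to the latest open slot no later than its deadline.
By profit: F(d2,65), G(d2,64), A(d2,38), C(d2,28), B(d2,16), D(d1,13), E(d2,10)
F→slot 2; G→slot 1; A skipped; C skipped; B skipped; D skipped; E skipped.
Profit = 64 + 65 = 129

129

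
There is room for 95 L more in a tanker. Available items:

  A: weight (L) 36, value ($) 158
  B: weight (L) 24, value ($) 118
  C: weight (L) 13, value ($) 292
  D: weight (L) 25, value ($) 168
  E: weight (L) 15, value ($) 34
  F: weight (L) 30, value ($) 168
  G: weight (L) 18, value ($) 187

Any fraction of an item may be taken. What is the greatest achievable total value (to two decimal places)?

Sort by value per unit weight and fill in that order.
Ratios (sorted): C 22.46, G 10.39, D 6.72, F 5.60, B 4.92, A 4.39, E 2.27
take C (13 @ 292); take G (18 @ 187); take D (25 @ 168); take F (30 @ 168); take 9/24 of B → 44.25. Capacity used 95/95.
Total value = 859.25

859.25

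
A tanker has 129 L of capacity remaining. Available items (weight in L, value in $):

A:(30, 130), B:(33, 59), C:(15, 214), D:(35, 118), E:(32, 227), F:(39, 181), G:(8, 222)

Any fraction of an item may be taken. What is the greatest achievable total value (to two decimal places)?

990.86

Order: G (222/8=27.75) > C (214/15=14.27) > E (227/32=7.09) > F (181/39=4.64) > A (130/30=4.33) > D (118/35=3.37) > B (59/33=1.79)
Fill: take G (8 @ 222) → take C (15 @ 214) → take E (32 @ 227) → take F (39 @ 181) → take A (30 @ 130) → take 5/35 of D → 16.86; 129/129 used.
Total value = 990.86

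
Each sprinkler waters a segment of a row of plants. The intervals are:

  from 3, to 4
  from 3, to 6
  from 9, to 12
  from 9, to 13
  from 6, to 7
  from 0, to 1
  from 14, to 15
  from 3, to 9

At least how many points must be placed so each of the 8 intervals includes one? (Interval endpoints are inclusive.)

By right end: [0,1]  [3,4]  [3,6]  [6,7]  [3,9]  [9,12]  [9,13]  [14,15]
[0,1] uncovered → point at 1; [3,4] uncovered → point at 4; [6,7] uncovered → point at 7; [9,12] uncovered → point at 12; [14,15] uncovered → point at 15.
Points: 1, 4, 7, 12, 15 (5 total).

5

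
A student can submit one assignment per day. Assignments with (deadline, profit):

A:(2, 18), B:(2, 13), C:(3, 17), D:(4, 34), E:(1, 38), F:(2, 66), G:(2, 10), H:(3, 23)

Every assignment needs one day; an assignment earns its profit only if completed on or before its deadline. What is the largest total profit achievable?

161

Take jobs in profit order; each goes to the latest open slot no later than its deadline.
Profit order: F=66 E=38 D=34 H=23 A=18 C=17 B=13 G=10
Assign: F→slot 2, E→slot 1, D→slot 4, H→slot 3, A skipped, C skipped, B skipped, G skipped.
Slots: [1:E] [2:F] [3:H] [4:D]
Profit = 38 + 66 + 23 + 34 = 161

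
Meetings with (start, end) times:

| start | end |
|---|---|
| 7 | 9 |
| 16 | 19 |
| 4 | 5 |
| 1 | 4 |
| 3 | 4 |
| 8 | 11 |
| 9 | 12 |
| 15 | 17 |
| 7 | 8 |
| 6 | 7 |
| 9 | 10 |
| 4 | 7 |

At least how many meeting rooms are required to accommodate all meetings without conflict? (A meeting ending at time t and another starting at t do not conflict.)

Events (time:±→running): 1:+→1 3:+→2 4:-→1 4:-→0 4:+→1 4:+→2 5:-→1 6:+→2 7:-→1 7:-→0 7:+→1 7:+→2 8:-→1 8:+→2 9:-→1 9:+→2 9:+→3 … peak 3.

3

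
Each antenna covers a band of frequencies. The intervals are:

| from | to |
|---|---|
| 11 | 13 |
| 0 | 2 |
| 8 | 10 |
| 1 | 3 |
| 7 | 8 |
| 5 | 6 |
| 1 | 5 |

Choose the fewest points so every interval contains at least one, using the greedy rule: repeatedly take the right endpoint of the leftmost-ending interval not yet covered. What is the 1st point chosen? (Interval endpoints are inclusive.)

2

Process intervals by earliest right end; each time one isn't hit yet, stab at its right endpoint.
By right end: [0,2]  [1,3]  [1,5]  [5,6]  [7,8]  [8,10]  [11,13]
[0,2] uncovered → point at 2; [5,6] uncovered → point at 6; [7,8] uncovered → point at 8; [11,13] uncovered → point at 13.
Points: 2, 6, 8, 13 (4 total).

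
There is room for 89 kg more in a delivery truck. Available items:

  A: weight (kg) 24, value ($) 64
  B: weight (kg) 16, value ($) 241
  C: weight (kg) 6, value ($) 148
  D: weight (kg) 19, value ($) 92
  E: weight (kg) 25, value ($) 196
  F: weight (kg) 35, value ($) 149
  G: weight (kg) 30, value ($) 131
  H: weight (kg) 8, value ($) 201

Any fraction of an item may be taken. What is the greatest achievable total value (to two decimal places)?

Sort by value per unit weight and fill in that order.
Order: H (201/8=25.12) > C (148/6=24.67) > B (241/16=15.06) > E (196/25=7.84) > D (92/19=4.84) > G (131/30=4.37) > F (149/35=4.26) > A (64/24=2.67)
Fill: take H (8 @ 201) → take C (6 @ 148) → take B (16 @ 241) → take E (25 @ 196) → take D (19 @ 92) → take 15/30 of G → 65.50; 89/89 used.
Total value = 943.50

943.50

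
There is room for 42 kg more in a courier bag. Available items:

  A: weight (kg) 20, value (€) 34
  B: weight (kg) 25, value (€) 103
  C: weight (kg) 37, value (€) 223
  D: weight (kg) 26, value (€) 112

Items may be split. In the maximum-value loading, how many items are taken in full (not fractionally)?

Greedy by value/weight ratio, highest first.
Order: C (223/37=6.03) > D (112/26=4.31) > B (103/25=4.12) > A (34/20=1.70)
Fill: take C (37 @ 223) → take 5/26 of D → 21.54; 42/42 used.
1 item(s) taken whole; one partial (take 5/26 of D).

1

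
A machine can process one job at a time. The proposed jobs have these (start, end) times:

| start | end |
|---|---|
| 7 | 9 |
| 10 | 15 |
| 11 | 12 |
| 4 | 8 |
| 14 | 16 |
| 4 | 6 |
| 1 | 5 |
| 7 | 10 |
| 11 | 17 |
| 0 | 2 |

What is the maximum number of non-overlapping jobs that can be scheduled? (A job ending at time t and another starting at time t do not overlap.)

5

Sort by end time and greedily take each interval whose start is ≥ the last chosen end.
By end time: (0,2), (1,5), (4,6), (4,8), (7,9), (7,10), (11,12), (10,15), (14,16), (11,17).
Pick (0,2); next start ≥ 2 → (4,6); next start ≥ 6 → (7,9); next start ≥ 9 → (11,12); next start ≥ 12 → (14,16).
Selected 5 jobs.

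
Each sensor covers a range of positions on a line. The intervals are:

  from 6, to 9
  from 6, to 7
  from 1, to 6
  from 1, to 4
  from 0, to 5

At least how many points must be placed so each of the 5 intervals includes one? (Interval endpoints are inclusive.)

2

Process intervals by earliest right end; each time one isn't hit yet, stab at its right endpoint.
Sorted: [1,4] [0,5] [1,6] [6,7] [6,9]
{[1,4],[0,5],[1,6]} hit by 4; {[6,7],[6,9]} hit by 7.
Points: 4, 7 (2 total).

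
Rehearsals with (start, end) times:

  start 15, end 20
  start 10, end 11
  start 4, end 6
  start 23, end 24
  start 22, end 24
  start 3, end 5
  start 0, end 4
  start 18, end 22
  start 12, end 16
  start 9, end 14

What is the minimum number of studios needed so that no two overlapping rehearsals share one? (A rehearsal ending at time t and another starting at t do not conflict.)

Count concurrent intervals with a sweep; the peak is the room count.
Events (time:±→running): 0:+→1 3:+→2 … peak 2.

2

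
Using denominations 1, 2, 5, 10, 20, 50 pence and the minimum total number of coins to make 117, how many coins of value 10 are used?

Use the largest denomination that fits, subtract, and repeat.
117 − 2×50→17 − 1×10→7 − 1×5→2 − 1×2→0
Count of 10: 1

1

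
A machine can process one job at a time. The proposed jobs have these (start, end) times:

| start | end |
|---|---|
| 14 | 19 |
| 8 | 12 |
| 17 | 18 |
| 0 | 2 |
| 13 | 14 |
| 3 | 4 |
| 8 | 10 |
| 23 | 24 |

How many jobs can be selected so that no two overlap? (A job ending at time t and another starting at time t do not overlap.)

Order by finish time; keep every interval that doesn't clash with the previous kept one.
By end time: (0,2), (3,4), (8,10), (8,12), (13,14), (17,18), (14,19), (23,24).
Pick (0,2); next start ≥ 2 → (3,4); next start ≥ 4 → (8,10); next start ≥ 10 → (13,14); next start ≥ 14 → (17,18); next start ≥ 18 → (23,24).
Selected 6 jobs.

6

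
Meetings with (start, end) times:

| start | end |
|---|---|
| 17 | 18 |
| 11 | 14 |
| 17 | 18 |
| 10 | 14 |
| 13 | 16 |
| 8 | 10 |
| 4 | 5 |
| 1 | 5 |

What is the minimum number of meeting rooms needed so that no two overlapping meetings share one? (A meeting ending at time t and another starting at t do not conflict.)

3

Count concurrent intervals with a sweep; the peak is the room count.
Events (time:±→running): 1:+→1 4:+→2 5:-→1 5:-→0 8:+→1 10:-→0 10:+→1 11:+→2 13:+→3 … peak 3.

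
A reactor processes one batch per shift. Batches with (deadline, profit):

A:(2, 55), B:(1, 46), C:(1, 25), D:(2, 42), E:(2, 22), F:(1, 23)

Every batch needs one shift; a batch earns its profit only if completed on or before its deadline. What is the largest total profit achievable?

Profit order: A=55 B=46 D=42 C=25 F=23 E=22
Assign: A→slot 2, B→slot 1, D skipped, C skipped, F skipped, E skipped.
Slots: [1:B] [2:A]
Profit = 46 + 55 = 101

101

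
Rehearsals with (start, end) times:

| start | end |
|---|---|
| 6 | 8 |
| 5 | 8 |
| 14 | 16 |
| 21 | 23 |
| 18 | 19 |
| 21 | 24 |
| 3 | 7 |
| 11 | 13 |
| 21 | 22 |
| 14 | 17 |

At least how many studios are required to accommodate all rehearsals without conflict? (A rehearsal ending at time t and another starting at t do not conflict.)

Count concurrent intervals with a sweep; the peak is the room count.
starts: [3, 5, 6, 11, 14, 14, 18, 21, 21, 21]
ends:   [7, 8, 8, 13, 16, 17, 19, 22, 23, 24]
s3→1 s5→2 s6→3  — peak 3.

3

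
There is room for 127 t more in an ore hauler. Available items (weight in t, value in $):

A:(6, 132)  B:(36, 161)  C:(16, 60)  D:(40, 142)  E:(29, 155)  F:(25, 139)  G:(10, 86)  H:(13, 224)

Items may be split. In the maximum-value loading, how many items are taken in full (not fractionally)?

6

Greedy by value/weight ratio, highest first.
Ratios (sorted): A 22.00, H 17.23, G 8.60, F 5.56, E 5.34, B 4.47, C 3.75, D 3.55
take A (6 @ 132); take H (13 @ 224); take G (10 @ 86); take F (25 @ 139); take E (29 @ 155); take B (36 @ 161); take 8/16 of C → 30.00. Capacity used 127/127.
6 item(s) taken whole; one partial (take 8/16 of C).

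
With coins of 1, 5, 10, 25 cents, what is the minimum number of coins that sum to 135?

6

Greedy: take as many of the largest coin as possible, then repeat with the remainder.
135 = 5×25 + 1×10
Total coins = 5 + 1 = 6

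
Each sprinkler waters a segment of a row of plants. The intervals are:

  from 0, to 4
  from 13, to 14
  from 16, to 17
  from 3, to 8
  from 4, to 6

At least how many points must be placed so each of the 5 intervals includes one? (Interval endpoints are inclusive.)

Sort by right endpoint; whenever an interval is uncovered, place a point at its right end.
Sorted: [0,4] [4,6] [3,8] [13,14] [16,17]
{[0,4],[4,6],[3,8]} hit by 4; {[13,14]} hit by 14; {[16,17]} hit by 17.
Points: 4, 14, 17 (3 total).

3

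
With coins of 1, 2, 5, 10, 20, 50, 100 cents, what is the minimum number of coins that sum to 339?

8

Greedy: take as many of the largest coin as possible, then repeat with the remainder.
339 − 3×100→39 − 1×20→19 − 1×10→9 − 1×5→4 − 2×2→0
Total coins = 3 + 1 + 1 + 1 + 2 = 8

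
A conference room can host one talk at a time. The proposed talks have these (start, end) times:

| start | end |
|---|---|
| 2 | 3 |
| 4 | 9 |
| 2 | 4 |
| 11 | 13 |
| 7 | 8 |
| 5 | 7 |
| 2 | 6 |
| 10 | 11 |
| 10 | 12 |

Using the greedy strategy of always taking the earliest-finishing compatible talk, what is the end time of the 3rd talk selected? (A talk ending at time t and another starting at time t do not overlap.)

Greedy by earliest finish: after sorting by end time, pick each interval compatible with the last pick.
By end time: (2,3), (2,4), (2,6), (5,7), (7,8), (4,9), (10,11), (10,12), (11,13).
Pick (2,3); next start ≥ 3 → (5,7); next start ≥ 7 → (7,8); next start ≥ 8 → (10,11); next start ≥ 11 → (11,13).
Selected: (2,3) (5,7) (7,8) (10,11) (11,13)

8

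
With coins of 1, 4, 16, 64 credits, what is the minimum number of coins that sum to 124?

7

124 − 1×64→60 − 3×16→12 − 3×4→0
Total coins = 1 + 3 + 3 = 7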